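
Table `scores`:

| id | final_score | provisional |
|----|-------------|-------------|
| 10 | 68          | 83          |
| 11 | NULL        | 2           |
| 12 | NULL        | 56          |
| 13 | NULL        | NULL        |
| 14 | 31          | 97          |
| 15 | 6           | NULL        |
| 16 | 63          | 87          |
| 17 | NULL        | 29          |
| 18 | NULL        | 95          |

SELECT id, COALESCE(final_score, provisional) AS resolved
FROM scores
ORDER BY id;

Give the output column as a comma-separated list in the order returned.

68, 2, 56, NULL, 31, 6, 63, 29, 95

id=10: final_score=68 → 68
id=11: final_score=NULL, provisional=2 → 2
id=12: final_score=NULL, provisional=56 → 56
id=13: final_score=NULL, provisional=NULL (all NULL) → NULL
id=14: final_score=31 → 31
id=15: final_score=6 → 6
id=16: final_score=63 → 63
id=17: final_score=NULL, provisional=29 → 29
id=18: final_score=NULL, provisional=95 → 95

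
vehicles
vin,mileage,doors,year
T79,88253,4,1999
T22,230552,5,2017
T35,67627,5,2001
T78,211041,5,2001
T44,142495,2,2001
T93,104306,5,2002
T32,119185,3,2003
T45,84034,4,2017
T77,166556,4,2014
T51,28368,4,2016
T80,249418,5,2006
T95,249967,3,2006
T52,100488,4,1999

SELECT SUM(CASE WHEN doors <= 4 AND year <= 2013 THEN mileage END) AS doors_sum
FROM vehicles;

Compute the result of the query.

vin=T79: ✓ → 88253
vin=T22: ✗
vin=T35: ✗
vin=T78: ✗
vin=T44: ✓ → 142495
vin=T93: ✗
vin=T32: ✓ → 119185
vin=T45: ✗
vin=T77: ✗
vin=T51: ✗
vin=T80: ✗
vin=T95: ✓ → 249967
vin=T52: ✓ → 100488
doors_sum = 88253 + 142495 + 119185 + 249967 + 100488 = 700388

700388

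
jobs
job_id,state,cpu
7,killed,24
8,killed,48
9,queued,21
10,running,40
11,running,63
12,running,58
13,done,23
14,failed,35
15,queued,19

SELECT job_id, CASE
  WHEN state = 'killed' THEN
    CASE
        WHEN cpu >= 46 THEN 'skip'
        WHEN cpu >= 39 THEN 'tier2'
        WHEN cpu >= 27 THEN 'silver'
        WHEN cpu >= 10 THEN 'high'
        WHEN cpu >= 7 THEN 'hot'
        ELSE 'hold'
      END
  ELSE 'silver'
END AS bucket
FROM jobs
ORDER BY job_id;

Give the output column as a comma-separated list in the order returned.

high, skip, silver, silver, silver, silver, silver, silver, silver

job_id=7: state='killed' → inner[cpu >= 10] → high
job_id=8: state='killed' → inner[cpu >= 46] → skip
job_id=9: state='queued' → outer ELSE → silver
job_id=10: state='running' → outer ELSE → silver
job_id=11: state='running' → outer ELSE → silver
job_id=12: state='running' → outer ELSE → silver
job_id=13: state='done' → outer ELSE → silver
job_id=14: state='failed' → outer ELSE → silver
job_id=15: state='queued' → outer ELSE → silver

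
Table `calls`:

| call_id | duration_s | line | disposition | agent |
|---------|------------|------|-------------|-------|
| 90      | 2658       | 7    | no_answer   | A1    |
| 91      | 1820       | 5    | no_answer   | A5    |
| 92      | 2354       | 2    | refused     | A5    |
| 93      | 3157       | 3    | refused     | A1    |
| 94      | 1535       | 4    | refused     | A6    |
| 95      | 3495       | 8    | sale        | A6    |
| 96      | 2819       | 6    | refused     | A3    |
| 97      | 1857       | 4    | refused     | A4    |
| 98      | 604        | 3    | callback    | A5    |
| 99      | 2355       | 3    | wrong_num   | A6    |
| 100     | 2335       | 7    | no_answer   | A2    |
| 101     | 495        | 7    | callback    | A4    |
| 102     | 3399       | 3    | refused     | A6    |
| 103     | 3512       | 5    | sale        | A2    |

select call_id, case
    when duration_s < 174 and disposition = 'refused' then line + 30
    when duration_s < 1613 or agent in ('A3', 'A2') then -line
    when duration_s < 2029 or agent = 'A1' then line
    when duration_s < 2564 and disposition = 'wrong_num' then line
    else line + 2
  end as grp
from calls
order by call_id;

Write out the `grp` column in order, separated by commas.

call_id=90: duration_s < 2029 or agent = 'A1' → 7
call_id=91: duration_s < 2029 or agent = 'A1' → 5
call_id=92: ELSE → 4
call_id=93: duration_s < 2029 or agent = 'A1' → 3
call_id=94: duration_s < 1613 or agent in ('A3', 'A2') → -4
call_id=95: ELSE → 10
call_id=96: duration_s < 1613 or agent in ('A3', 'A2') → -6
call_id=97: duration_s < 2029 or agent = 'A1' → 4
call_id=98: duration_s < 1613 or agent in ('A3', 'A2') → -3
call_id=99: duration_s < 2564 and disposition = 'wrong_num' → 3
call_id=100: duration_s < 1613 or agent in ('A3', 'A2') → -7
call_id=101: duration_s < 1613 or agent in ('A3', 'A2') → -7
call_id=102: ELSE → 5
call_id=103: duration_s < 1613 or agent in ('A3', 'A2') → -5

7, 5, 4, 3, -4, 10, -6, 4, -3, 3, -7, -7, 5, -5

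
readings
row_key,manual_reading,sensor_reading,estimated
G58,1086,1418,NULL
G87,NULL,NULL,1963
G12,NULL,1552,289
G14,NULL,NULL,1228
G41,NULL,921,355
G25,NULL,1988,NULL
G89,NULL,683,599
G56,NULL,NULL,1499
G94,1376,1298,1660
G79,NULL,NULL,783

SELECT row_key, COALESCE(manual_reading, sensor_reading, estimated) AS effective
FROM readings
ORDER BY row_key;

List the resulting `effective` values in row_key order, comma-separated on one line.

row_key=G12: manual_reading=NULL, sensor_reading=1552 → 1552
row_key=G14: manual_reading=NULL, sensor_reading=NULL, estimated=1228 → 1228
row_key=G25: manual_reading=NULL, sensor_reading=1988 → 1988
row_key=G41: manual_reading=NULL, sensor_reading=921 → 921
row_key=G56: manual_reading=NULL, sensor_reading=NULL, estimated=1499 → 1499
row_key=G58: manual_reading=1086 → 1086
row_key=G79: manual_reading=NULL, sensor_reading=NULL, estimated=783 → 783
row_key=G87: manual_reading=NULL, sensor_reading=NULL, estimated=1963 → 1963
row_key=G89: manual_reading=NULL, sensor_reading=683 → 683
row_key=G94: manual_reading=1376 → 1376

1552, 1228, 1988, 921, 1499, 1086, 783, 1963, 683, 1376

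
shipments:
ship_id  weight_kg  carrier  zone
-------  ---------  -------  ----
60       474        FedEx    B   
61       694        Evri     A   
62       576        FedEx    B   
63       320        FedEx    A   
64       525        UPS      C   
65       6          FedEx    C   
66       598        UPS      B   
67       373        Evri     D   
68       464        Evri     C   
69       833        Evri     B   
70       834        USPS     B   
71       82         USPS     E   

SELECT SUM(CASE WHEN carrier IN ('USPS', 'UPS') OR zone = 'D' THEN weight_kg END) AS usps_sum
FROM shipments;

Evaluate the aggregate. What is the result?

2412

ship_id=60: ✗
ship_id=61: ✗
ship_id=62: ✗
ship_id=63: ✗
ship_id=64: ✓ → 525
ship_id=65: ✗
ship_id=66: ✓ → 598
ship_id=67: ✓ → 373
ship_id=68: ✗
ship_id=69: ✗
ship_id=70: ✓ → 834
ship_id=71: ✓ → 82
usps_sum = 525 + 598 + 373 + 834 + 82 = 2412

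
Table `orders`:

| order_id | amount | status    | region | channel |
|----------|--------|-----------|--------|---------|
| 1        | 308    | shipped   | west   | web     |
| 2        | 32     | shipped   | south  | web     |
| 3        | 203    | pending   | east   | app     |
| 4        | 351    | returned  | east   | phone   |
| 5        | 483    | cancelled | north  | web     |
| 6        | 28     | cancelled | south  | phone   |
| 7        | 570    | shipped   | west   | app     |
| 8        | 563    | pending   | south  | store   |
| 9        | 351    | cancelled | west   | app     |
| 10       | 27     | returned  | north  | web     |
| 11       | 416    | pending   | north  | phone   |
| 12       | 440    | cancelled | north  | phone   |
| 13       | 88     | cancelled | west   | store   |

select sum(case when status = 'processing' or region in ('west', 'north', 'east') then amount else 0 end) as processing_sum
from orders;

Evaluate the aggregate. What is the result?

3237

order_id=1: ✓ → 308
order_id=2: ✗
order_id=3: ✓ → 203
order_id=4: ✓ → 351
order_id=5: ✓ → 483
order_id=6: ✗
order_id=7: ✓ → 570
order_id=8: ✗
order_id=9: ✓ → 351
order_id=10: ✓ → 27
order_id=11: ✓ → 416
order_id=12: ✓ → 440
order_id=13: ✓ → 88
processing_sum = 308 + 203 + 351 + 483 + 570 + 351 + 27 + 416 + 440 + 88 = 3237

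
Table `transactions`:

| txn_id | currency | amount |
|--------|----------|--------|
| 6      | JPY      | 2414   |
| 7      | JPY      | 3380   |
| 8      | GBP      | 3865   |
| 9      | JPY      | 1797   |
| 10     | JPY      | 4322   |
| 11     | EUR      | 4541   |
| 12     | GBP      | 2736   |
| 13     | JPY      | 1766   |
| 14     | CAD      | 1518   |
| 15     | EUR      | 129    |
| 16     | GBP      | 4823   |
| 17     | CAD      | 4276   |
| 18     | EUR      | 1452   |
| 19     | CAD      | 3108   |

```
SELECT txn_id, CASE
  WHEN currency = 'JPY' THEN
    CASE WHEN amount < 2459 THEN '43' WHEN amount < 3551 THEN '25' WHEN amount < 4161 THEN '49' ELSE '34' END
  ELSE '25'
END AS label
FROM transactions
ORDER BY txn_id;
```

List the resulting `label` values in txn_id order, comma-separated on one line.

43, 25, 25, 43, 34, 25, 25, 43, 25, 25, 25, 25, 25, 25

txn_id=6: currency='JPY' → inner[amount < 2459] → 43
txn_id=7: currency='JPY' → inner[amount < 3551] → 25
txn_id=8: currency='GBP' → outer ELSE → 25
txn_id=9: currency='JPY' → inner[amount < 2459] → 43
txn_id=10: currency='JPY' → inner[ELSE] → 34
txn_id=11: currency='EUR' → outer ELSE → 25
txn_id=12: currency='GBP' → outer ELSE → 25
txn_id=13: currency='JPY' → inner[amount < 2459] → 43
txn_id=14: currency='CAD' → outer ELSE → 25
txn_id=15: currency='EUR' → outer ELSE → 25
txn_id=16: currency='GBP' → outer ELSE → 25
txn_id=17: currency='CAD' → outer ELSE → 25
txn_id=18: currency='EUR' → outer ELSE → 25
txn_id=19: currency='CAD' → outer ELSE → 25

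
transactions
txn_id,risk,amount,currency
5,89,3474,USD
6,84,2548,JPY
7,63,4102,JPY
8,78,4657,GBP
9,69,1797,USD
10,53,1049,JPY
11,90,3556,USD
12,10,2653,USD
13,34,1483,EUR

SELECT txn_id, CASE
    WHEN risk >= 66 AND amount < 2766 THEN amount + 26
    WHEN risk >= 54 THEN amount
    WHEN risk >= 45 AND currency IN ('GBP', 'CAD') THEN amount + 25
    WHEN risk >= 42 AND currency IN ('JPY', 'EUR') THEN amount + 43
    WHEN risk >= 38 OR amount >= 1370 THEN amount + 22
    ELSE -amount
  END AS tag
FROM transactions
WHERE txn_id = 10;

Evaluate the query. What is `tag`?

txn_id = 10: risk=53, amount=1049, currency=JPY.
risk >= 66 AND amount < 2766 → false
risk >= 54 → false
risk >= 45 AND currency IN ('GBP', 'CAD') → false
risk >= 42 AND currency IN ('JPY', 'EUR') → true → 1092

1092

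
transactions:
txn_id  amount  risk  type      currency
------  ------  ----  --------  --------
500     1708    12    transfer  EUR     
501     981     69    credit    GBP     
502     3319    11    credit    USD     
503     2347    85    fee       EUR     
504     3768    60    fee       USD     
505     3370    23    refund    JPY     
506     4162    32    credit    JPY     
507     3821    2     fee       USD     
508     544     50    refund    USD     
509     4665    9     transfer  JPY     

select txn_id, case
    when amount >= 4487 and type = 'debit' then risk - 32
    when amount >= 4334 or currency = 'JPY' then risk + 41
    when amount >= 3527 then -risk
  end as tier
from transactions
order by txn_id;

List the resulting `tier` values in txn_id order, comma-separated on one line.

NULL, NULL, NULL, NULL, -60, 64, 73, -2, NULL, 50

txn_id=500: (no match → NULL) → NULL
txn_id=501: (no match → NULL) → NULL
txn_id=502: (no match → NULL) → NULL
txn_id=503: (no match → NULL) → NULL
txn_id=504: amount >= 3527 → -60
txn_id=505: amount >= 4334 or currency = 'JPY' → 64
txn_id=506: amount >= 4334 or currency = 'JPY' → 73
txn_id=507: amount >= 3527 → -2
txn_id=508: (no match → NULL) → NULL
txn_id=509: amount >= 4334 or currency = 'JPY' → 50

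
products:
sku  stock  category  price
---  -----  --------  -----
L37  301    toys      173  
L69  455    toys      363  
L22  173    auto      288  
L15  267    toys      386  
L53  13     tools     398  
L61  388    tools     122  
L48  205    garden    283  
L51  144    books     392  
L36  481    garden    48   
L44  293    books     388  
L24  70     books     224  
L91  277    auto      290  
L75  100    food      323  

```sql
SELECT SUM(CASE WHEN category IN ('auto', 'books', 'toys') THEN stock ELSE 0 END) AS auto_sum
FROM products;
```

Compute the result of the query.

1980

sku=L37: ✓ → 301
sku=L69: ✓ → 455
sku=L22: ✓ → 173
sku=L15: ✓ → 267
sku=L53: ✗
sku=L61: ✗
sku=L48: ✗
sku=L51: ✓ → 144
sku=L36: ✗
sku=L44: ✓ → 293
sku=L24: ✓ → 70
sku=L91: ✓ → 277
sku=L75: ✗
auto_sum = 301 + 455 + 173 + 267 + 144 + 293 + 70 + 277 = 1980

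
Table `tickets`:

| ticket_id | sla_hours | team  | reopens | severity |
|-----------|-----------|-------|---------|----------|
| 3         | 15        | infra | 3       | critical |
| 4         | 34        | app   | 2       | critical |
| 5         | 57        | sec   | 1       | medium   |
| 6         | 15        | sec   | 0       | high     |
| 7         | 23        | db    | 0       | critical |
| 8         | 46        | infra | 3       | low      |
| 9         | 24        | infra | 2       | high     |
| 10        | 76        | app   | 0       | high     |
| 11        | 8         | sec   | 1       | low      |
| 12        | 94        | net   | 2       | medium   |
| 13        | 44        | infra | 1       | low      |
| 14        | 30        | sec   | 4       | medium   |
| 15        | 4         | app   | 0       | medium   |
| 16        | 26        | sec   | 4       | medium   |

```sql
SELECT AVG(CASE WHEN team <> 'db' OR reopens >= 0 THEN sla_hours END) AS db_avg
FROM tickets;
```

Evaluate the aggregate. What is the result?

35.4285714286

ticket_id=3: ✓ → 15
ticket_id=4: ✓ → 34
ticket_id=5: ✓ → 57
ticket_id=6: ✓ → 15
ticket_id=7: ✓ → 23
ticket_id=8: ✓ → 46
ticket_id=9: ✓ → 24
ticket_id=10: ✓ → 76
ticket_id=11: ✓ → 8
ticket_id=12: ✓ → 94
ticket_id=13: ✓ → 44
ticket_id=14: ✓ → 30
ticket_id=15: ✓ → 4
ticket_id=16: ✓ → 26
db_avg = (15 + 34 + 57 + 15 + 23 + 46 + 24 + 76 + 8 + 94 + 44 + 30 + 4 + 26) / 14 = 35.4285714286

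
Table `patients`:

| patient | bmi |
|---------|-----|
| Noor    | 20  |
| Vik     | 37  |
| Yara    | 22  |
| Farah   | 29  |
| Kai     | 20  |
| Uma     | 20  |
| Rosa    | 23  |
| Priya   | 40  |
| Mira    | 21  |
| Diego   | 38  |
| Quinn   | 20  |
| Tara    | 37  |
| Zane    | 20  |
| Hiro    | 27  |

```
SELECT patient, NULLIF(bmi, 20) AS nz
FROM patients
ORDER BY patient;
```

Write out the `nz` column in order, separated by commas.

patient=Diego: bmi=38 vs 20: differ → 38
patient=Farah: bmi=29 vs 20: differ → 29
patient=Hiro: bmi=27 vs 20: differ → 27
patient=Kai: bmi=20 vs 20: equal → NULL
patient=Mira: bmi=21 vs 20: differ → 21
patient=Noor: bmi=20 vs 20: equal → NULL
patient=Priya: bmi=40 vs 20: differ → 40
patient=Quinn: bmi=20 vs 20: equal → NULL
patient=Rosa: bmi=23 vs 20: differ → 23
patient=Tara: bmi=37 vs 20: differ → 37
patient=Uma: bmi=20 vs 20: equal → NULL
patient=Vik: bmi=37 vs 20: differ → 37
patient=Yara: bmi=22 vs 20: differ → 22
patient=Zane: bmi=20 vs 20: equal → NULL

38, 29, 27, NULL, 21, NULL, 40, NULL, 23, 37, NULL, 37, 22, NULL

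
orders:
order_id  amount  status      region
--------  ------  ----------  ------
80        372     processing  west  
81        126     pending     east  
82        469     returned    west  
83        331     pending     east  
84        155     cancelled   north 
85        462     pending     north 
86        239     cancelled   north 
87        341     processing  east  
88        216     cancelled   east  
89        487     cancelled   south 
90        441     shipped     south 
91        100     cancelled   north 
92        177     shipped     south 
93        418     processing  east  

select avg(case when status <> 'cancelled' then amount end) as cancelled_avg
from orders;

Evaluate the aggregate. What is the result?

order_id=80: ✓ → 372
order_id=81: ✓ → 126
order_id=82: ✓ → 469
order_id=83: ✓ → 331
order_id=84: ✗
order_id=85: ✓ → 462
order_id=86: ✗
order_id=87: ✓ → 341
order_id=88: ✗
order_id=89: ✗
order_id=90: ✓ → 441
order_id=91: ✗
order_id=92: ✓ → 177
order_id=93: ✓ → 418
cancelled_avg = (372 + 126 + 469 + 331 + 462 + 341 + 441 + 177 + 418) / 9 = 348.5555555556

348.5555555556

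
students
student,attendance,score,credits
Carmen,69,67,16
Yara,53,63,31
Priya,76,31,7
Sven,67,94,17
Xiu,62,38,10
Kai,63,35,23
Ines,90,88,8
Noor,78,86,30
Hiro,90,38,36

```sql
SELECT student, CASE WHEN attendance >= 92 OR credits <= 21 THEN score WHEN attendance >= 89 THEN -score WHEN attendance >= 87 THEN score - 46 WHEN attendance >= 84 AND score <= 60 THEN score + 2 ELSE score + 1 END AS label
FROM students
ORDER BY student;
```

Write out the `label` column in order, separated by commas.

67, -38, 88, 36, 87, 31, 94, 38, 64

student=Carmen: attendance >= 92 OR credits <= 21 → 67
student=Hiro: attendance >= 89 → -38
student=Ines: attendance >= 92 OR credits <= 21 → 88
student=Kai: ELSE → 36
student=Noor: ELSE → 87
student=Priya: attendance >= 92 OR credits <= 21 → 31
student=Sven: attendance >= 92 OR credits <= 21 → 94
student=Xiu: attendance >= 92 OR credits <= 21 → 38
student=Yara: ELSE → 64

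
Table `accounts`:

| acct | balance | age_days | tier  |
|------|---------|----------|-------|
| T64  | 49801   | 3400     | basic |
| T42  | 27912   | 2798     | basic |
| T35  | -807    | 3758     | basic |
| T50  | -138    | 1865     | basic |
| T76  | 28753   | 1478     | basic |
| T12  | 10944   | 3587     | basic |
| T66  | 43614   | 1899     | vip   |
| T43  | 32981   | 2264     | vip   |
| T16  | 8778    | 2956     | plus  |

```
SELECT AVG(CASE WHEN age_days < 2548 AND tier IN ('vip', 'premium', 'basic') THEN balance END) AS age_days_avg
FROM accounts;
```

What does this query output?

26302.5

acct=T64: ✗
acct=T42: ✗
acct=T35: ✗
acct=T50: ✓ → -138
acct=T76: ✓ → 28753
acct=T12: ✗
acct=T66: ✓ → 43614
acct=T43: ✓ → 32981
acct=T16: ✗
age_days_avg = (-138 + 28753 + 43614 + 32981) / 4 = 26302.5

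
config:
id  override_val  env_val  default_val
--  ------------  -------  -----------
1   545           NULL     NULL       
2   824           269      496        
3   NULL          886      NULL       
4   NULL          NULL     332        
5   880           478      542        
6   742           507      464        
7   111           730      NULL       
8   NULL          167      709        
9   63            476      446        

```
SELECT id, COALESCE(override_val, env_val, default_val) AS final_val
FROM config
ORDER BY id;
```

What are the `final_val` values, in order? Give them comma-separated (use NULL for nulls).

545, 824, 886, 332, 880, 742, 111, 167, 63

id=1: override_val=545 → 545
id=2: override_val=824 → 824
id=3: override_val=NULL, env_val=886 → 886
id=4: override_val=NULL, env_val=NULL, default_val=332 → 332
id=5: override_val=880 → 880
id=6: override_val=742 → 742
id=7: override_val=111 → 111
id=8: override_val=NULL, env_val=167 → 167
id=9: override_val=63 → 63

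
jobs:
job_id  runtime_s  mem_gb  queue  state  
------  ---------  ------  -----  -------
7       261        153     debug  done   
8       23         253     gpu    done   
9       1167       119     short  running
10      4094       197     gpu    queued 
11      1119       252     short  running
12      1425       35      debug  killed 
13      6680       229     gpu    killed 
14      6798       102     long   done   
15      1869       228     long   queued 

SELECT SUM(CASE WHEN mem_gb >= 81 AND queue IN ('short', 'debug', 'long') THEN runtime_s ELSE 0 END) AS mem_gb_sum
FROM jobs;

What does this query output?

job_id=7: ✓ → 261
job_id=8: ✗
job_id=9: ✓ → 1167
job_id=10: ✗
job_id=11: ✓ → 1119
job_id=12: ✗
job_id=13: ✗
job_id=14: ✓ → 6798
job_id=15: ✓ → 1869
mem_gb_sum = 261 + 1167 + 1119 + 6798 + 1869 = 11214

11214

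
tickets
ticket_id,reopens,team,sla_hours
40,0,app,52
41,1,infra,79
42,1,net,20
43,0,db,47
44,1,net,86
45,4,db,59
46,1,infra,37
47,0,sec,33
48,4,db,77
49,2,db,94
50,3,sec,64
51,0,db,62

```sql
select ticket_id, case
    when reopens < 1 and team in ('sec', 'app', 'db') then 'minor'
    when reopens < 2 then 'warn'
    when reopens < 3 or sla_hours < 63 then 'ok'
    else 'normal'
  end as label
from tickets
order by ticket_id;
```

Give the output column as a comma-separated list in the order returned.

minor, warn, warn, minor, warn, ok, warn, minor, normal, ok, normal, minor

ticket_id=40: reopens < 1 and team in ('sec', 'app', 'db') → minor
ticket_id=41: reopens < 2 → warn
ticket_id=42: reopens < 2 → warn
ticket_id=43: reopens < 1 and team in ('sec', 'app', 'db') → minor
ticket_id=44: reopens < 2 → warn
ticket_id=45: reopens < 3 or sla_hours < 63 → ok
ticket_id=46: reopens < 2 → warn
ticket_id=47: reopens < 1 and team in ('sec', 'app', 'db') → minor
ticket_id=48: ELSE → normal
ticket_id=49: reopens < 3 or sla_hours < 63 → ok
ticket_id=50: ELSE → normal
ticket_id=51: reopens < 1 and team in ('sec', 'app', 'db') → minor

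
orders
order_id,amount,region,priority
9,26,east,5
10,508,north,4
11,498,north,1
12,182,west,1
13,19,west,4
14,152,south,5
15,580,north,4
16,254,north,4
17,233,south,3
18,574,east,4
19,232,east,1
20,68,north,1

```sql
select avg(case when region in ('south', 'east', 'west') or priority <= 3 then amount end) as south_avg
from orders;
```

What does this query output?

220.4444444444

order_id=9: ✓ → 26
order_id=10: ✗
order_id=11: ✓ → 498
order_id=12: ✓ → 182
order_id=13: ✓ → 19
order_id=14: ✓ → 152
order_id=15: ✗
order_id=16: ✗
order_id=17: ✓ → 233
order_id=18: ✓ → 574
order_id=19: ✓ → 232
order_id=20: ✓ → 68
south_avg = (26 + 498 + 182 + 19 + 152 + 233 + 574 + 232 + 68) / 9 = 220.4444444444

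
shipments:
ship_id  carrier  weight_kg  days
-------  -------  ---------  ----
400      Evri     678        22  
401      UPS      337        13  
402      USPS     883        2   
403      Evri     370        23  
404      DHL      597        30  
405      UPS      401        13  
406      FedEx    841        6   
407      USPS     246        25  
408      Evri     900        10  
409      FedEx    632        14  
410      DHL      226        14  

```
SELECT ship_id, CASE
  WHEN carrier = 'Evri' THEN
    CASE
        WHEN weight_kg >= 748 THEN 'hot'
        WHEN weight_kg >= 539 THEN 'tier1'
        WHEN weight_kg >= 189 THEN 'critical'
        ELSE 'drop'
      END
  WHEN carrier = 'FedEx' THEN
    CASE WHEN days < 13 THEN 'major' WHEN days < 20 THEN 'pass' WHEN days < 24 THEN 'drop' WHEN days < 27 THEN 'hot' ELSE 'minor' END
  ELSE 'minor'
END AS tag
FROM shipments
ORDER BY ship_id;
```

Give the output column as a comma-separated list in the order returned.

ship_id=400: carrier='Evri' → inner[weight_kg >= 539] → tier1
ship_id=401: carrier='UPS' → outer ELSE → minor
ship_id=402: carrier='USPS' → outer ELSE → minor
ship_id=403: carrier='Evri' → inner[weight_kg >= 189] → critical
ship_id=404: carrier='DHL' → outer ELSE → minor
ship_id=405: carrier='UPS' → outer ELSE → minor
ship_id=406: carrier='FedEx' → inner[days < 13] → major
ship_id=407: carrier='USPS' → outer ELSE → minor
ship_id=408: carrier='Evri' → inner[weight_kg >= 748] → hot
ship_id=409: carrier='FedEx' → inner[days < 20] → pass
ship_id=410: carrier='DHL' → outer ELSE → minor

tier1, minor, minor, critical, minor, minor, major, minor, hot, pass, minor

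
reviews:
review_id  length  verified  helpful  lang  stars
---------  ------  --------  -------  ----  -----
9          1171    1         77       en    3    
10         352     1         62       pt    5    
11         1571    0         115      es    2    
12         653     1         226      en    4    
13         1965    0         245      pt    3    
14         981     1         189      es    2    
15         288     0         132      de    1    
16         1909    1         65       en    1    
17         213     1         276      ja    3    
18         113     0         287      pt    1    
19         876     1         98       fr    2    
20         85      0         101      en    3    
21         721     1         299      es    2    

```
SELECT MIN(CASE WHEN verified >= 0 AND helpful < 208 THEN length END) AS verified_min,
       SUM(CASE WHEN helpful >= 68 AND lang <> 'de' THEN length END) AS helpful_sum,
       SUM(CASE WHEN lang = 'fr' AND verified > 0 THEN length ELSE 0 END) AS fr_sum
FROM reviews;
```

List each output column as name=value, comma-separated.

[verified_min: verified >= 0 AND helpful < 208]
review_id=9: ✓ → 1171
review_id=10: ✓ → 352
review_id=11: ✓ → 1571
review_id=12: ✗
review_id=13: ✗
review_id=14: ✓ → 981
review_id=15: ✓ → 288
review_id=16: ✓ → 1909
review_id=17: ✗
review_id=18: ✗
review_id=19: ✓ → 876
review_id=20: ✓ → 85
review_id=21: ✗
verified_min = MIN(1171, 352, 1571, 981, 288, 1909, 876, 85) = 85
—
[helpful_sum: helpful >= 68 AND lang <> 'de']
review_id=9: ✓ → 1171
review_id=10: ✗
review_id=11: ✓ → 1571
review_id=12: ✓ → 653
review_id=13: ✓ → 1965
review_id=14: ✓ → 981
review_id=15: ✗
review_id=16: ✗
review_id=17: ✓ → 213
review_id=18: ✓ → 113
review_id=19: ✓ → 876
review_id=20: ✓ → 85
review_id=21: ✓ → 721
helpful_sum = 1171 + 1571 + 653 + 1965 + 981 + 213 + 113 + 876 + 85 + 721 = 8349
—
[fr_sum: lang = 'fr' AND verified > 0]
review_id=9: ✗
review_id=10: ✗
review_id=11: ✗
review_id=12: ✗
review_id=13: ✗
review_id=14: ✗
review_id=15: ✗
review_id=16: ✗
review_id=17: ✗
review_id=18: ✗
review_id=19: ✓ → 876
review_id=20: ✗
review_id=21: ✗
fr_sum = 876

verified_min=85, helpful_sum=8349, fr_sum=876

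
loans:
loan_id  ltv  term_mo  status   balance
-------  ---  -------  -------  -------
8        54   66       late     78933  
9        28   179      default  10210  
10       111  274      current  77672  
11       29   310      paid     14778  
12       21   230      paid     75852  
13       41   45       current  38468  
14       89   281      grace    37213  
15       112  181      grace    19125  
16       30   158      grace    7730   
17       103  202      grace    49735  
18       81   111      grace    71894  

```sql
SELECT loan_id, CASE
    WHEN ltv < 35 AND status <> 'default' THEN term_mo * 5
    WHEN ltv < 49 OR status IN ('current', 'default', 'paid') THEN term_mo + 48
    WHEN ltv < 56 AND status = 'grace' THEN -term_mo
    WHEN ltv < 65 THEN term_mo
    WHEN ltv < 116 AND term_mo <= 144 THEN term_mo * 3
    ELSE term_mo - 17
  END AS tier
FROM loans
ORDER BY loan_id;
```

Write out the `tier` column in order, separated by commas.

66, 227, 322, 1550, 1150, 93, 264, 164, 790, 185, 333

loan_id=8: ltv < 65 → 66
loan_id=9: ltv < 49 OR status IN ('current', 'default', 'paid') → 227
loan_id=10: ltv < 49 OR status IN ('current', 'default', 'paid') → 322
loan_id=11: ltv < 35 AND status <> 'default' → 1550
loan_id=12: ltv < 35 AND status <> 'default' → 1150
loan_id=13: ltv < 49 OR status IN ('current', 'default', 'paid') → 93
loan_id=14: ELSE → 264
loan_id=15: ELSE → 164
loan_id=16: ltv < 35 AND status <> 'default' → 790
loan_id=17: ELSE → 185
loan_id=18: ltv < 116 AND term_mo <= 144 → 333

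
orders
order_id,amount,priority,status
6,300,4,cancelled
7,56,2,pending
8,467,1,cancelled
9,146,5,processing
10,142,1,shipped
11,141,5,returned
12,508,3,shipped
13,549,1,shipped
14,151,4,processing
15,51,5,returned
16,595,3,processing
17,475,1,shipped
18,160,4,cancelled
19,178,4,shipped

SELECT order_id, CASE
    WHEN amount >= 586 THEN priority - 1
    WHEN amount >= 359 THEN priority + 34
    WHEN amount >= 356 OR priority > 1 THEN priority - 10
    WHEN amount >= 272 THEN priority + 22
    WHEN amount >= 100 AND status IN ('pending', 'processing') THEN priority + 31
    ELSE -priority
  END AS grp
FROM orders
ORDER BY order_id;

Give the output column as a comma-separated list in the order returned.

-6, -8, 35, -5, -1, -5, 37, 35, -6, -5, 2, 35, -6, -6

order_id=6: amount >= 356 OR priority > 1 → -6
order_id=7: amount >= 356 OR priority > 1 → -8
order_id=8: amount >= 359 → 35
order_id=9: amount >= 356 OR priority > 1 → -5
order_id=10: ELSE → -1
order_id=11: amount >= 356 OR priority > 1 → -5
order_id=12: amount >= 359 → 37
order_id=13: amount >= 359 → 35
order_id=14: amount >= 356 OR priority > 1 → -6
order_id=15: amount >= 356 OR priority > 1 → -5
order_id=16: amount >= 586 → 2
order_id=17: amount >= 359 → 35
order_id=18: amount >= 356 OR priority > 1 → -6
order_id=19: amount >= 356 OR priority > 1 → -6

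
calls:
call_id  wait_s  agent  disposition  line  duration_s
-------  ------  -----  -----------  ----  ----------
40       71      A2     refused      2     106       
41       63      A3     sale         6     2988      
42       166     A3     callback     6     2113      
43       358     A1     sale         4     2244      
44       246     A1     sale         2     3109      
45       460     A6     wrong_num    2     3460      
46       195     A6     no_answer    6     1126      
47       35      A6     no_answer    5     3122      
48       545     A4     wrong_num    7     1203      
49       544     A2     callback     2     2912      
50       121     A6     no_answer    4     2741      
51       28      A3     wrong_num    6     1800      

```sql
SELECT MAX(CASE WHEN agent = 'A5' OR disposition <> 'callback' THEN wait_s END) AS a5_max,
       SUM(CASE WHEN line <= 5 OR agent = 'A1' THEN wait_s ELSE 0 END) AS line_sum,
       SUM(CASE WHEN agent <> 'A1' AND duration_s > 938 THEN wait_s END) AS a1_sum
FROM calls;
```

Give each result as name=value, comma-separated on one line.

[a5_max: agent = 'A5' OR disposition <> 'callback']
call_id=40: ✓ → 71
call_id=41: ✓ → 63
call_id=42: ✗
call_id=43: ✓ → 358
call_id=44: ✓ → 246
call_id=45: ✓ → 460
call_id=46: ✓ → 195
call_id=47: ✓ → 35
call_id=48: ✓ → 545
call_id=49: ✗
call_id=50: ✓ → 121
call_id=51: ✓ → 28
a5_max = MAX(71, 63, 358, 246, 460, 195, 35, 545, 121, 28) = 545
—
[line_sum: line <= 5 OR agent = 'A1']
call_id=40: ✓ → 71
call_id=41: ✗
call_id=42: ✗
call_id=43: ✓ → 358
call_id=44: ✓ → 246
call_id=45: ✓ → 460
call_id=46: ✗
call_id=47: ✓ → 35
call_id=48: ✗
call_id=49: ✓ → 544
call_id=50: ✓ → 121
call_id=51: ✗
line_sum = 71 + 358 + 246 + 460 + 35 + 544 + 121 = 1835
—
[a1_sum: agent <> 'A1' AND duration_s > 938]
call_id=40: ✗
call_id=41: ✓ → 63
call_id=42: ✓ → 166
call_id=43: ✗
call_id=44: ✗
call_id=45: ✓ → 460
call_id=46: ✓ → 195
call_id=47: ✓ → 35
call_id=48: ✓ → 545
call_id=49: ✓ → 544
call_id=50: ✓ → 121
call_id=51: ✓ → 28
a1_sum = 63 + 166 + 460 + 195 + 35 + 545 + 544 + 121 + 28 = 2157

a5_max=545, line_sum=1835, a1_sum=2157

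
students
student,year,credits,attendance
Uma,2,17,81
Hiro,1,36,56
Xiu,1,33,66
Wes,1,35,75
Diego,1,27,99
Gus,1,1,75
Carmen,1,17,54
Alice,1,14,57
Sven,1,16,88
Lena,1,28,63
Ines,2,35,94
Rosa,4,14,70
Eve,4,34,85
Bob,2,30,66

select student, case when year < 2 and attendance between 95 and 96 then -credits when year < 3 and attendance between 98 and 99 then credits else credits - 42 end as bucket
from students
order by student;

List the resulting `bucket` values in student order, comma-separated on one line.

-28, -12, -25, 27, -8, -41, -6, -7, -14, -28, -26, -25, -7, -9

student=Alice: ELSE → -28
student=Bob: ELSE → -12
student=Carmen: ELSE → -25
student=Diego: year < 3 and attendance between 98 and 99 → 27
student=Eve: ELSE → -8
student=Gus: ELSE → -41
student=Hiro: ELSE → -6
student=Ines: ELSE → -7
student=Lena: ELSE → -14
student=Rosa: ELSE → -28
student=Sven: ELSE → -26
student=Uma: ELSE → -25
student=Wes: ELSE → -7
student=Xiu: ELSE → -9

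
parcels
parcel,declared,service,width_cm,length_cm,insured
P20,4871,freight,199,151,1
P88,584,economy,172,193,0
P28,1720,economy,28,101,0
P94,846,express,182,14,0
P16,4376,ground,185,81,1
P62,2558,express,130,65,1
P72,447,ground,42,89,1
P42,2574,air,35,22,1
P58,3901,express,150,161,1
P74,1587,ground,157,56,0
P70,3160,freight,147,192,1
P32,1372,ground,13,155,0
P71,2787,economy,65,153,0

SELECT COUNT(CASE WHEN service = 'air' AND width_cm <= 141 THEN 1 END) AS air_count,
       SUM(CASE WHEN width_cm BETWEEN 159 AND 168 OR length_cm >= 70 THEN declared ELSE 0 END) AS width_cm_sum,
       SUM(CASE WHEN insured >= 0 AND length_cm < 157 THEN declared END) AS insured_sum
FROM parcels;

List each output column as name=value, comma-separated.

[air_count: service = 'air' AND width_cm <= 141]
parcel=P20: ✗
parcel=P88: ✗
parcel=P28: ✗
parcel=P94: ✗
parcel=P16: ✗
parcel=P62: ✗
parcel=P72: ✗
parcel=P42: ✓ → 1
parcel=P58: ✗
parcel=P74: ✗
parcel=P70: ✗
parcel=P32: ✗
parcel=P71: ✗
air_count = COUNT(1) = 1
—
[width_cm_sum: width_cm BETWEEN 159 AND 168 OR length_cm >= 70]
parcel=P20: ✓ → 4871
parcel=P88: ✓ → 584
parcel=P28: ✓ → 1720
parcel=P94: ✗
parcel=P16: ✓ → 4376
parcel=P62: ✗
parcel=P72: ✓ → 447
parcel=P42: ✗
parcel=P58: ✓ → 3901
parcel=P74: ✗
parcel=P70: ✓ → 3160
parcel=P32: ✓ → 1372
parcel=P71: ✓ → 2787
width_cm_sum = 4871 + 584 + 1720 + 4376 + 447 + 3901 + 3160 + 1372 + 2787 = 23218
—
[insured_sum: insured >= 0 AND length_cm < 157]
parcel=P20: ✓ → 4871
parcel=P88: ✗
parcel=P28: ✓ → 1720
parcel=P94: ✓ → 846
parcel=P16: ✓ → 4376
parcel=P62: ✓ → 2558
parcel=P72: ✓ → 447
parcel=P42: ✓ → 2574
parcel=P58: ✗
parcel=P74: ✓ → 1587
parcel=P70: ✗
parcel=P32: ✓ → 1372
parcel=P71: ✓ → 2787
insured_sum = 4871 + 1720 + 846 + 4376 + 2558 + 447 + 2574 + 1587 + 1372 + 2787 = 23138

air_count=1, width_cm_sum=23218, insured_sum=23138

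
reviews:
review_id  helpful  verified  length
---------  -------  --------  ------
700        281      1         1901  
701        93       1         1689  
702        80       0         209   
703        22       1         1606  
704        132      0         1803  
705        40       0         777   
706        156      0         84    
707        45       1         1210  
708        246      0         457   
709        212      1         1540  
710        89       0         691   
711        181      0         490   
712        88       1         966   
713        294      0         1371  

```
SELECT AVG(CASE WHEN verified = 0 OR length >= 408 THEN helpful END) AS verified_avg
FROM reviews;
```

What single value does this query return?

139.9285714286

review_id=700: ✓ → 281
review_id=701: ✓ → 93
review_id=702: ✓ → 80
review_id=703: ✓ → 22
review_id=704: ✓ → 132
review_id=705: ✓ → 40
review_id=706: ✓ → 156
review_id=707: ✓ → 45
review_id=708: ✓ → 246
review_id=709: ✓ → 212
review_id=710: ✓ → 89
review_id=711: ✓ → 181
review_id=712: ✓ → 88
review_id=713: ✓ → 294
verified_avg = (281 + 93 + 80 + 22 + 132 + 40 + 156 + 45 + 246 + 212 + 89 + 181 + 88 + 294) / 14 = 139.9285714286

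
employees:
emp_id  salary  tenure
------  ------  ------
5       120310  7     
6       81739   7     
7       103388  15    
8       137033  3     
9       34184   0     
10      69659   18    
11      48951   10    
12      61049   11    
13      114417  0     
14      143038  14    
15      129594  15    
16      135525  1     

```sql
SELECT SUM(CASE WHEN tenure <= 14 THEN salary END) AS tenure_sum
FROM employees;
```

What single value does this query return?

876246

emp_id=5: ✓ → 120310
emp_id=6: ✓ → 81739
emp_id=7: ✗
emp_id=8: ✓ → 137033
emp_id=9: ✓ → 34184
emp_id=10: ✗
emp_id=11: ✓ → 48951
emp_id=12: ✓ → 61049
emp_id=13: ✓ → 114417
emp_id=14: ✓ → 143038
emp_id=15: ✗
emp_id=16: ✓ → 135525
tenure_sum = 120310 + 81739 + 137033 + 34184 + 48951 + 61049 + 114417 + 143038 + 135525 = 876246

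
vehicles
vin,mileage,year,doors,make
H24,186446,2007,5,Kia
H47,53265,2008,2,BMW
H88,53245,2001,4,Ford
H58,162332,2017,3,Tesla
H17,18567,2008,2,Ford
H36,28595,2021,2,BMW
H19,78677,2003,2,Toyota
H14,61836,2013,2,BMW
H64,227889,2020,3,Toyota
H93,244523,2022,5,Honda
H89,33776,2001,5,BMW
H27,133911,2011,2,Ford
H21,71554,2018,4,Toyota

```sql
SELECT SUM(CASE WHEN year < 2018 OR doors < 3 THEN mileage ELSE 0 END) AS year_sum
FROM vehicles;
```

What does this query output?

vin=H24: ✓ → 186446
vin=H47: ✓ → 53265
vin=H88: ✓ → 53245
vin=H58: ✓ → 162332
vin=H17: ✓ → 18567
vin=H36: ✓ → 28595
vin=H19: ✓ → 78677
vin=H14: ✓ → 61836
vin=H64: ✗
vin=H93: ✗
vin=H89: ✓ → 33776
vin=H27: ✓ → 133911
vin=H21: ✗
year_sum = 186446 + 53265 + 53245 + 162332 + 18567 + 28595 + 78677 + 61836 + 33776 + 133911 = 810650

810650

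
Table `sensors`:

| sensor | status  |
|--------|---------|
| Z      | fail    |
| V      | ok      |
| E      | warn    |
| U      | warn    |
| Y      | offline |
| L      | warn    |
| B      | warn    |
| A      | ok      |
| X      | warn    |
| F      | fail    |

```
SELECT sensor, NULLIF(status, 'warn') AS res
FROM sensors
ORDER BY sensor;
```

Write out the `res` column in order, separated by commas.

ok, NULL, NULL, fail, NULL, NULL, ok, NULL, offline, fail

sensor=A: status=ok vs warn: differ → ok
sensor=B: status=warn vs warn: equal → NULL
sensor=E: status=warn vs warn: equal → NULL
sensor=F: status=fail vs warn: differ → fail
sensor=L: status=warn vs warn: equal → NULL
sensor=U: status=warn vs warn: equal → NULL
sensor=V: status=ok vs warn: differ → ok
sensor=X: status=warn vs warn: equal → NULL
sensor=Y: status=offline vs warn: differ → offline
sensor=Z: status=fail vs warn: differ → fail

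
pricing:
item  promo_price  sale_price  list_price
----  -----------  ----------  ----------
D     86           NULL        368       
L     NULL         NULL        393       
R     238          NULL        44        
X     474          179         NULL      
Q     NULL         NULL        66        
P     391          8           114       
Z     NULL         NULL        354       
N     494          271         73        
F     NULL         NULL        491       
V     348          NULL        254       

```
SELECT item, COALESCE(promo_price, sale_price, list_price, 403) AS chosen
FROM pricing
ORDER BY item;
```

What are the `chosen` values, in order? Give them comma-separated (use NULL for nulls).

item=D: promo_price=86 → 86
item=F: promo_price=NULL, sale_price=NULL, list_price=491 → 491
item=L: promo_price=NULL, sale_price=NULL, list_price=393 → 393
item=N: promo_price=494 → 494
item=P: promo_price=391 → 391
item=Q: promo_price=NULL, sale_price=NULL, list_price=66 → 66
item=R: promo_price=238 → 238
item=V: promo_price=348 → 348
item=X: promo_price=474 → 474
item=Z: promo_price=NULL, sale_price=NULL, list_price=354 → 354

86, 491, 393, 494, 391, 66, 238, 348, 474, 354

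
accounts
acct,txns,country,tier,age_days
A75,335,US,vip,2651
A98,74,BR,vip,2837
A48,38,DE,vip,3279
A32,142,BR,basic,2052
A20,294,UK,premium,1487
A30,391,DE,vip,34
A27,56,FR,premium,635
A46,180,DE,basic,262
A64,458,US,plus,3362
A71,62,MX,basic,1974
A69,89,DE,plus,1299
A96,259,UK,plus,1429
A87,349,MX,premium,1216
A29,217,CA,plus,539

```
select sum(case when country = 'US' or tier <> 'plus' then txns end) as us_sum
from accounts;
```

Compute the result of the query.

acct=A75: ✓ → 335
acct=A98: ✓ → 74
acct=A48: ✓ → 38
acct=A32: ✓ → 142
acct=A20: ✓ → 294
acct=A30: ✓ → 391
acct=A27: ✓ → 56
acct=A46: ✓ → 180
acct=A64: ✓ → 458
acct=A71: ✓ → 62
acct=A69: ✗
acct=A96: ✗
acct=A87: ✓ → 349
acct=A29: ✗
us_sum = 335 + 74 + 38 + 142 + 294 + 391 + 56 + 180 + 458 + 62 + 349 = 2379

2379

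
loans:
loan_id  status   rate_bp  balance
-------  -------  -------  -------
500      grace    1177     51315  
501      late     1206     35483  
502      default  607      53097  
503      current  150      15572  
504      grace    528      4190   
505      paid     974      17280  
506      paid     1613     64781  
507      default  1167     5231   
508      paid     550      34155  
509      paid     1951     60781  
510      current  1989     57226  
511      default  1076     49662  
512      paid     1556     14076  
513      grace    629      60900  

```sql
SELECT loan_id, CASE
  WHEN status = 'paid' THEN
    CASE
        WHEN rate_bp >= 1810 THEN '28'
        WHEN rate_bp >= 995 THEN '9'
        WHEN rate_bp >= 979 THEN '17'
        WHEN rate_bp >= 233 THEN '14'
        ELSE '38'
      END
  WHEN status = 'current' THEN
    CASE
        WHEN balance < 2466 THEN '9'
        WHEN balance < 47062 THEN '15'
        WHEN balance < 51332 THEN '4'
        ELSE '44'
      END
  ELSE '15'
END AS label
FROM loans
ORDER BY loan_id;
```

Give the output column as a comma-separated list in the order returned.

loan_id=500: status='grace' → outer ELSE → 15
loan_id=501: status='late' → outer ELSE → 15
loan_id=502: status='default' → outer ELSE → 15
loan_id=503: status='current' → inner[balance < 47062] → 15
loan_id=504: status='grace' → outer ELSE → 15
loan_id=505: status='paid' → inner[rate_bp >= 233] → 14
loan_id=506: status='paid' → inner[rate_bp >= 995] → 9
loan_id=507: status='default' → outer ELSE → 15
loan_id=508: status='paid' → inner[rate_bp >= 233] → 14
loan_id=509: status='paid' → inner[rate_bp >= 1810] → 28
loan_id=510: status='current' → inner[ELSE] → 44
loan_id=511: status='default' → outer ELSE → 15
loan_id=512: status='paid' → inner[rate_bp >= 995] → 9
loan_id=513: status='grace' → outer ELSE → 15

15, 15, 15, 15, 15, 14, 9, 15, 14, 28, 44, 15, 9, 15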